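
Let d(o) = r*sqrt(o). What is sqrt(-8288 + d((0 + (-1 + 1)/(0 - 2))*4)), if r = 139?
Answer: 4*I*sqrt(518) ≈ 91.038*I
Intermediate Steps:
d(o) = 139*sqrt(o)
sqrt(-8288 + d((0 + (-1 + 1)/(0 - 2))*4)) = sqrt(-8288 + 139*sqrt((0 + (-1 + 1)/(0 - 2))*4)) = sqrt(-8288 + 139*sqrt((0 + 0/(-2))*4)) = sqrt(-8288 + 139*sqrt((0 + 0*(-1/2))*4)) = sqrt(-8288 + 139*sqrt((0 + 0)*4)) = sqrt(-8288 + 139*sqrt(0*4)) = sqrt(-8288 + 139*sqrt(0)) = sqrt(-8288 + 139*0) = sqrt(-8288 + 0) = sqrt(-8288) = 4*I*sqrt(518)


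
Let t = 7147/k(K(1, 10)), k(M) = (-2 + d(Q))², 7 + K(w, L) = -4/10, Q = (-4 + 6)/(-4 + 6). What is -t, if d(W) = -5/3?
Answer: -64323/121 ≈ -531.59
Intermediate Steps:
Q = 1 (Q = 2/2 = 2*(½) = 1)
d(W) = -5/3 (d(W) = -5*⅓ = -5/3)
K(w, L) = -37/5 (K(w, L) = -7 - 4/10 = -7 - 4*⅒ = -7 - ⅖ = -37/5)
k(M) = 121/9 (k(M) = (-2 - 5/3)² = (-11/3)² = 121/9)
t = 64323/121 (t = 7147/(121/9) = 7147*(9/121) = 64323/121 ≈ 531.59)
-t = -1*64323/121 = -64323/121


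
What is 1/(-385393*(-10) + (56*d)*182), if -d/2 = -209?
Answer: 1/8114186 ≈ 1.2324e-7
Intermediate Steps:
d = 418 (d = -2*(-209) = 418)
1/(-385393*(-10) + (56*d)*182) = 1/(-385393*(-10) + (56*418)*182) = 1/(3853930 + 23408*182) = 1/(3853930 + 4260256) = 1/8114186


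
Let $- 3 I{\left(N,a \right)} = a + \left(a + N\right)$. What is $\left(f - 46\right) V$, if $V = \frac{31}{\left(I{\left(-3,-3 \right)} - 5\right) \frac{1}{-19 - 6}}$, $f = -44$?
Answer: $-34875$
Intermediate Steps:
$I{\left(N,a \right)} = - \frac{2 a}{3} - \frac{N}{3}$ ($I{\left(N,a \right)} = - \frac{a + \left(a + N\right)}{3} = - \frac{a + \left(N + a\right)}{3} = - \frac{N + 2 a}{3} = - \frac{2 a}{3} - \frac{N}{3}$)
$V = \frac{775}{2}$ ($V = \frac{31}{\left(\left(\left(- \frac{2}{3}\right) \left(-3\right) - -1\right) - 5\right) \frac{1}{-19 - 6}} = \frac{31}{\left(\left(2 + 1\right) - 5\right) \frac{1}{-25}} = \frac{31}{\left(3 - 5\right) \left(- \frac{1}{25}\right)} = \frac{31}{\left(-2\right) \left(- \frac{1}{25}\right)} = \frac{31}{\frac{2}{25}} = 31 \cdot \frac{25}{2} = \frac{775}{2} \approx 387.5$)
$\left(f - 46\right) V = \left(-44 - 46\right) \frac{775}{2} = \left(-90\right) \frac{775}{2} = -34875$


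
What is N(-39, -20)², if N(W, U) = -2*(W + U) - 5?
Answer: 12769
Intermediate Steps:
N(W, U) = -5 - 2*U - 2*W (N(W, U) = -2*(U + W) - 5 = (-2*U - 2*W) - 5 = -5 - 2*U - 2*W)
N(-39, -20)² = (-5 - 2*(-20) - 2*(-39))² = (-5 + 40 + 78)² = 113² = 12769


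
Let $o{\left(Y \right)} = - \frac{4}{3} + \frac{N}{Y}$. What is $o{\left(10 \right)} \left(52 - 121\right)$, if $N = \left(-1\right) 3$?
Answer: $\frac{1127}{10} \approx 112.7$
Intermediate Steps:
$N = -3$
$o{\left(Y \right)} = - \frac{4}{3} - \frac{3}{Y}$
$o{\left(10 \right)} \left(52 - 121\right) = \left(- \frac{4}{3} - \frac{3}{10}\right) \left(52 - 121\right) = \left(- \frac{4}{3} - \frac{3}{10}\right) \left(-69\right) = \left(- \frac{49}{30}\right) \left(-69\right) = \frac{1127}{10}$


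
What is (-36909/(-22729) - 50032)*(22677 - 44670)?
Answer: 25009129235067/22729 ≈ 1.1003e+9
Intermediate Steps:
(-36909/(-22729) - 50032)*(22677 - 44670) = (-36909*(-1/22729) - 50032)*(-21993) = (36909/22729 - 50032)*(-21993) = -1137140419/22729*(-21993) = 25009129235067/22729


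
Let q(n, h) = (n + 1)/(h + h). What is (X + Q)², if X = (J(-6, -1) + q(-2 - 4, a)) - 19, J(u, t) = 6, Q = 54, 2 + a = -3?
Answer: 6889/4 ≈ 1722.3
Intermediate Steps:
a = -5 (a = -2 - 3 = -5)
q(n, h) = (1 + n)/(2*h) (q(n, h) = (1 + n)/((2*h)) = (1 + n)*(1/(2*h)) = (1 + n)/(2*h))
X = -25/2 (X = (6 + (½)*(1 + (-2 - 4))/(-5)) - 19 = (6 + (½)*(-⅕)*(1 - 6)) - 19 = (6 + (½)*(-⅕)*(-5)) - 19 = (6 + ½) - 19 = 13/2 - 19 = -25/2 ≈ -12.500)
(X + Q)² = (-25/2 + 54)² = (83/2)² = 6889/4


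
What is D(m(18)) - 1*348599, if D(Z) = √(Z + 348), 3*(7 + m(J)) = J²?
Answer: -348599 + √449 ≈ -3.4858e+5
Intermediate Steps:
m(J) = -7 + J²/3
D(Z) = √(348 + Z)
D(m(18)) - 1*348599 = √(348 + (-7 + (⅓)*18²)) - 1*348599 = √(348 + (-7 + (⅓)*324)) - 348599 = √(348 + (-7 + 108)) - 348599 = √(348 + 101) - 348599 = √449 - 348599 = -348599 + √449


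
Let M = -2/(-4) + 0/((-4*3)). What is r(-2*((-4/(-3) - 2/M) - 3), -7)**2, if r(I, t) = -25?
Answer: 625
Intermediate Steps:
M = 1/2 (M = -2*(-1/4) + 0/(-12) = 1/2 + 0*(-1/12) = 1/2 + 0 = 1/2 ≈ 0.50000)
r(-2*((-4/(-3) - 2/M) - 3), -7)**2 = (-25)**2 = 625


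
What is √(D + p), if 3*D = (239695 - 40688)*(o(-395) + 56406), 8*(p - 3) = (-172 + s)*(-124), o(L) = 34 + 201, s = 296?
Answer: √33815849190/3 ≈ 61297.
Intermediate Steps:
o(L) = 235
p = -1919 (p = 3 + ((-172 + 296)*(-124))/8 = 3 + (124*(-124))/8 = 3 + (⅛)*(-15376) = 3 - 1922 = -1919)
D = 11271955487/3 (D = ((239695 - 40688)*(235 + 56406))/3 = (199007*56641)/3 = (⅓)*11271955487 = 11271955487/3 ≈ 3.7573e+9)
√(D + p) = √(11271955487/3 - 1919) = √(11271949730/3) = √33815849190/3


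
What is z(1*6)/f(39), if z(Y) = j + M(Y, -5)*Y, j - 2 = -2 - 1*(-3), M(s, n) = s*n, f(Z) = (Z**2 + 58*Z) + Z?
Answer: -59/1274 ≈ -0.046311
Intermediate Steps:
f(Z) = Z**2 + 59*Z
M(s, n) = n*s
j = 3 (j = 2 + (-2 - 1*(-3)) = 2 + (-2 + 3) = 2 + 1 = 3)
z(Y) = 3 - 5*Y**2 (z(Y) = 3 + (-5*Y)*Y = 3 - 5*Y**2)
z(1*6)/f(39) = (3 - 5*(1*6)**2)/((39*(59 + 39))) = (3 - 5*6**2)/((39*98)) = (3 - 5*36)/3822 = (3 - 180)*(1/3822) = -177*1/3822 = -59/1274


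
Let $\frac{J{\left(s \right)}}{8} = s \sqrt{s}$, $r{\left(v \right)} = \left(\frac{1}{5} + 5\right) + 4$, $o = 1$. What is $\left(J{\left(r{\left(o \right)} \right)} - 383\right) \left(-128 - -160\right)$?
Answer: $-12256 + \frac{11776 \sqrt{230}}{25} \approx -5112.3$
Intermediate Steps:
$r{\left(v \right)} = \frac{46}{5}$ ($r{\left(v \right)} = \left(\frac{1}{5} + 5\right) + 4 = \frac{26}{5} + 4 = \frac{46}{5}$)
$J{\left(s \right)} = 8 s^{\frac{3}{2}}$ ($J{\left(s \right)} = 8 s \sqrt{s} = 8 s^{\frac{3}{2}}$)
$\left(J{\left(r{\left(o \right)} \right)} - 383\right) \left(-128 - -160\right) = \left(8 \left(\frac{46}{5}\right)^{\frac{3}{2}} - 383\right) \left(-128 - -160\right) = \left(8 \frac{46 \sqrt{230}}{25} - 383\right) \left(-128 + 160\right) = \left(\frac{368 \sqrt{230}}{25} - 383\right) 32 = \left(-383 + \frac{368 \sqrt{230}}{25}\right) 32 = -12256 + \frac{11776 \sqrt{230}}{25}$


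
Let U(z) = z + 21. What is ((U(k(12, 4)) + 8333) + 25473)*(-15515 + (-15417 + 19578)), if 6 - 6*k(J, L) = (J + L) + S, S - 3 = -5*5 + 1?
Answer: -1152277721/3 ≈ -3.8409e+8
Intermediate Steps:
S = -21 (S = 3 + (-5*5 + 1) = 3 + (-25 + 1) = 3 - 24 = -21)
k(J, L) = 9/2 - J/6 - L/6 (k(J, L) = 1 - ((J + L) - 21)/6 = 1 - (-21 + J + L)/6 = 1 + (7/2 - J/6 - L/6) = 9/2 - J/6 - L/6)
U(z) = 21 + z
((U(k(12, 4)) + 8333) + 25473)*(-15515 + (-15417 + 19578)) = (((21 + (9/2 - ⅙*12 - ⅙*4)) + 8333) + 25473)*(-15515 + (-15417 + 19578)) = (((21 + (9/2 - 2 - ⅔)) + 8333) + 25473)*(-15515 + 4161) = (((21 + 11/6) + 8333) + 25473)*(-11354) = ((137/6 + 8333) + 25473)*(-11354) = (50135/6 + 25473)*(-11354) = (202973/6)*(-11354) = -1152277721/3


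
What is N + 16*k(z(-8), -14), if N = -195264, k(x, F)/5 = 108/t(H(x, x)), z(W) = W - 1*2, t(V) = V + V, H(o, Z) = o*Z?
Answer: -976104/5 ≈ -1.9522e+5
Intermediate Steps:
H(o, Z) = Z*o
t(V) = 2*V
z(W) = -2 + W (z(W) = W - 2 = -2 + W)
k(x, F) = 270/x**2 (k(x, F) = 5*(108/((2*(x*x)))) = 5*(108/((2*x**2))) = 5*(108*(1/(2*x**2))) = 5*(54/x**2) = 270/x**2)
N + 16*k(z(-8), -14) = -195264 + 16*(270/(-2 - 8)**2) = -195264 + 16*(270/(-10)**2) = -195264 + 16*(270*(1/100)) = -195264 + 16*(27/10) = -195264 + 216/5 = -976104/5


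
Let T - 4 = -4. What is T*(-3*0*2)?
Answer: 0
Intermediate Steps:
T = 0 (T = 4 - 4 = 0)
T*(-3*0*2) = 0*(-3*0*2) = 0*(0*2) = 0*0 = 0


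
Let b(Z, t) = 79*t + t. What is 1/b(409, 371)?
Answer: 1/29680 ≈ 3.3693e-5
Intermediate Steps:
b(Z, t) = 80*t
1/b(409, 371) = 1/(80*371) = 1/29680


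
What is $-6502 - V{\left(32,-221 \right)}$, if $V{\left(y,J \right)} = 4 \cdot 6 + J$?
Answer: $-6305$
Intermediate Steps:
$V{\left(y,J \right)} = 24 + J$
$-6502 - V{\left(32,-221 \right)} = -6502 - \left(24 - 221\right) = -6502 - -197 = -6502 + 197 = -6305$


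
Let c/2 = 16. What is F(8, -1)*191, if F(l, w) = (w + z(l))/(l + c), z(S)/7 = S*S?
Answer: 85377/40 ≈ 2134.4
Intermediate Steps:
z(S) = 7*S**2 (z(S) = 7*(S*S) = 7*S**2)
c = 32 (c = 2*16 = 32)
F(l, w) = (w + 7*l**2)/(32 + l) (F(l, w) = (w + 7*l**2)/(l + 32) = (w + 7*l**2)/(32 + l))
F(8, -1)*191 = ((-1 + 7*8**2)/(32 + 8))*191 = ((-1 + 7*64)/40)*191 = ((-1 + 448)/40)*191 = ((1/40)*447)*191 = (447/40)*191 = 85377/40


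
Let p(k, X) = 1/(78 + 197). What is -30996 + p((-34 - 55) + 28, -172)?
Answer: -8523899/275 ≈ -30996.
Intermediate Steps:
p(k, X) = 1/275
-30996 + p((-34 - 55) + 28, -172) = -30996 + 1/275 = -8523899/275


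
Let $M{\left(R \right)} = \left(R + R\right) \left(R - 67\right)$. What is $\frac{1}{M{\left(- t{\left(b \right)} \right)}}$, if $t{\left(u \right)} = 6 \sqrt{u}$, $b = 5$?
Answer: $- \frac{1}{8618} + \frac{67 \sqrt{5}}{258540} \approx 0.00046344$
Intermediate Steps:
$M{\left(R \right)} = 2 R \left(-67 + R\right)$
$\frac{1}{M{\left(- t{\left(b \right)} \right)}} = \frac{1}{2 \left(- 6 \sqrt{5}\right) \left(-67 - 6 \sqrt{5}\right)} = \frac{1}{\left(-12\right) \sqrt{5} \left(-67 - 6 \sqrt{5}\right)} = - \frac{\sqrt{5}}{60 \left(-67 - 6 \sqrt{5}\right)}$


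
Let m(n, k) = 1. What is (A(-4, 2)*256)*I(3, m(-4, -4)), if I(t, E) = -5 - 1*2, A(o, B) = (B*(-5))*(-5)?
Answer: -89600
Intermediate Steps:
A(o, B) = 25*B (A(o, B) = -5*B*(-5) = 25*B)
I(t, E) = -7 (I(t, E) = -5 - 2 = -7)
(A(-4, 2)*256)*I(3, m(-4, -4)) = ((25*2)*256)*(-7) = (50*256)*(-7) = 12800*(-7) = -89600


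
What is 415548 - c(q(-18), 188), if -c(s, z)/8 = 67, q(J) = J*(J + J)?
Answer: 416084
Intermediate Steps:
q(J) = 2*J² (q(J) = J*(2*J) = 2*J²)
c(s, z) = -536 (c(s, z) = -8*67 = -536)
415548 - c(q(-18), 188) = 415548 - 1*(-536) = 415548 + 536 = 416084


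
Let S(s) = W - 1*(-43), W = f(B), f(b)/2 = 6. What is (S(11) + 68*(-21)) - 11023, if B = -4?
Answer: -12396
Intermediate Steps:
f(b) = 12 (f(b) = 2*6 = 12)
W = 12
S(s) = 55 (S(s) = 12 - 1*(-43) = 12 + 43 = 55)
(S(11) + 68*(-21)) - 11023 = (55 + 68*(-21)) - 11023 = (55 - 1428) - 11023 = -1373 - 11023 = -12396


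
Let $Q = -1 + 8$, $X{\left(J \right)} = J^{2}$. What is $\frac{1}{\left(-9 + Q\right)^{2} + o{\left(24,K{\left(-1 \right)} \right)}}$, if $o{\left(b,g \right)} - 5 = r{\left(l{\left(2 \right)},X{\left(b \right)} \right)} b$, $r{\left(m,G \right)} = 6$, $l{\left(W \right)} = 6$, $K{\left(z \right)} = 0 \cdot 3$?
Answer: $\frac{1}{153} \approx 0.0065359$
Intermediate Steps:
$K{\left(z \right)} = 0$
$Q = 7$
$o{\left(b,g \right)} = 5 + 6 b$
$\frac{1}{\left(-9 + Q\right)^{2} + o{\left(24,K{\left(-1 \right)} \right)}} = \frac{1}{\left(-9 + 7\right)^{2} + \left(5 + 6 \cdot 24\right)} = \frac{1}{\left(-2\right)^{2} + \left(5 + 144\right)} = \frac{1}{4 + 149} = \frac{1}{153}$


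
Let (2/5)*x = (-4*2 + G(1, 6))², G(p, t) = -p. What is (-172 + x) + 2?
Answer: 65/2 ≈ 32.500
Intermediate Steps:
x = 405/2 (x = 5*(-4*2 - 1*1)²/2 = 5*(-8 - 1)²/2 = (5/2)*(-9)² = (5/2)*81 = 405/2 ≈ 202.50)
(-172 + x) + 2 = (-172 + 405/2) + 2 = 61/2 + 2 = 65/2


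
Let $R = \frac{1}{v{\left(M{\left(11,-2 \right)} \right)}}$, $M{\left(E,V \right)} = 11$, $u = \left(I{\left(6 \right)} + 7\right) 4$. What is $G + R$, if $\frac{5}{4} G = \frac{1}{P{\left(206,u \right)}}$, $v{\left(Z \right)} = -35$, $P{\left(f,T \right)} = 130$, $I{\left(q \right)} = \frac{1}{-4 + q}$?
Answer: $- \frac{51}{2275} \approx -0.022418$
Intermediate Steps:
$u = 30$ ($u = \left(\frac{1}{-4 + 6} + 7\right) 4 = \left(\frac{1}{2} + 7\right) 4 = \frac{15}{2} \cdot 4 = 30$)
$R = - \frac{1}{35}$ ($R = \frac{1}{-35} = - \frac{1}{35} \approx -0.028571$)
$G = \frac{2}{325}$ ($G = \frac{4}{5 \cdot 130} = \frac{4}{5} \cdot \frac{1}{130} = \frac{2}{325} \approx 0.0061538$)
$G + R = \frac{2}{325} - \frac{1}{35} = - \frac{51}{2275}$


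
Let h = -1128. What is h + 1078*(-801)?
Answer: -864606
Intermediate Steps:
h + 1078*(-801) = -1128 + 1078*(-801) = -1128 - 863478 = -864606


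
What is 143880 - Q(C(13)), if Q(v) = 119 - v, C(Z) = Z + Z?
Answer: 143787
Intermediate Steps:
C(Z) = 2*Z
143880 - Q(C(13)) = 143880 - (119 - 2*13) = 143880 - (119 - 1*26) = 143880 - (119 - 26) = 143880 - 1*93 = 143880 - 93 = 143787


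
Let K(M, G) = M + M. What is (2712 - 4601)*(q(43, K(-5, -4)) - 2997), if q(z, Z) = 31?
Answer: 5602774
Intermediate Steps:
K(M, G) = 2*M
(2712 - 4601)*(q(43, K(-5, -4)) - 2997) = (2712 - 4601)*(31 - 2997) = -1889*(-2966) = 5602774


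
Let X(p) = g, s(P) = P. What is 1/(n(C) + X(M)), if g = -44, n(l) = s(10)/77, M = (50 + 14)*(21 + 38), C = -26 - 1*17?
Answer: -77/3378 ≈ -0.022795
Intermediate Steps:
C = -43 (C = -26 - 17 = -43)
M = 3776 (M = 64*59 = 3776)
n(l) = 10/77
X(p) = -44
1/(n(C) + X(M)) = 1/(10/77 - 44) = 1/(-3378/77) = -77/3378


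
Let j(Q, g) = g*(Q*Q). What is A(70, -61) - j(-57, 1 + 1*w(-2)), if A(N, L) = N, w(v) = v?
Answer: 3319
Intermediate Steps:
j(Q, g) = g*Q²
A(70, -61) - j(-57, 1 + 1*w(-2)) = 70 - (1 + 1*(-2))*(-57)² = 70 - (1 - 2)*3249 = 70 - (-1)*3249 = 70 - 1*(-3249) = 70 + 3249 = 3319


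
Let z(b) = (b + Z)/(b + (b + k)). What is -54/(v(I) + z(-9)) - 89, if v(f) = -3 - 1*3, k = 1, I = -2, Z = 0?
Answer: -2453/31 ≈ -79.129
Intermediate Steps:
v(f) = -6 (v(f) = -3 - 3 = -6)
z(b) = b/(1 + 2*b) (z(b) = (b + 0)/(b + (b + 1)) = b/(b + (1 + b)) = b/(1 + 2*b))
-54/(v(I) + z(-9)) - 89 = -54/(-6 - 9/(1 + 2*(-9))) - 89 = -54/(-6 - 9/(1 - 18)) - 89 = -54/(-6 - 9/(-17)) - 89 = -54/(-6 - 9*(-1/17)) - 89 = -54/(-6 + 9/17) - 89 = -54/(-93/17) - 89 = -17/93*(-54) - 89 = 306/31 - 89 = -2453/31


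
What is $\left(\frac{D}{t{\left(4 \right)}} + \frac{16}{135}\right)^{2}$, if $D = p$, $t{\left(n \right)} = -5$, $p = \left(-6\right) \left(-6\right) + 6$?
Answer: $\frac{1249924}{18225} \approx 68.583$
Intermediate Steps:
$p = 42$ ($p = 36 + 6 = 42$)
$D = 42$
$\left(\frac{D}{t{\left(4 \right)}} + \frac{16}{135}\right)^{2} = \left(\frac{42}{-5} + \frac{16}{135}\right)^{2} = \left(42 \left(- \frac{1}{5}\right) + 16 \cdot \frac{1}{135}\right)^{2} = \left(- \frac{42}{5} + \frac{16}{135}\right)^{2} = \left(- \frac{1118}{135}\right)^{2} = \frac{1249924}{18225}$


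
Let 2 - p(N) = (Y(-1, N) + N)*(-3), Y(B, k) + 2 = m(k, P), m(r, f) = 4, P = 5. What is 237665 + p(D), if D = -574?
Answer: 235951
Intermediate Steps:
Y(B, k) = 2 (Y(B, k) = -2 + 4 = 2)
p(N) = 8 + 3*N (p(N) = 2 - (2 + N)*(-3) = 2 - (-6 - 3*N) = 2 + (6 + 3*N) = 8 + 3*N)
237665 + p(D) = 237665 + (8 + 3*(-574)) = 237665 + (8 - 1722) = 237665 - 1714 = 235951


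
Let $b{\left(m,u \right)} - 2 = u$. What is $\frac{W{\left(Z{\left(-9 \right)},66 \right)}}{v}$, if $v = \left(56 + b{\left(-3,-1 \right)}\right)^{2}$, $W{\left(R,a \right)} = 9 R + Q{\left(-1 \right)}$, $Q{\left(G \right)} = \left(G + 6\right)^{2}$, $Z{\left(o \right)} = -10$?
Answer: $- \frac{65}{3249} \approx -0.020006$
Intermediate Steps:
$b{\left(m,u \right)} = 2 + u$
$Q{\left(G \right)} = \left(6 + G\right)^{2}$
$W{\left(R,a \right)} = 25 + 9 R$ ($W{\left(R,a \right)} = 9 R + \left(6 - 1\right)^{2} = 9 R + 5^{2} = 9 R + 25 = 25 + 9 R$)
$v = 3249$ ($v = \left(56 + \left(2 - 1\right)\right)^{2} = \left(56 + 1\right)^{2} = 57^{2} = 3249$)
$\frac{W{\left(Z{\left(-9 \right)},66 \right)}}{v} = \frac{25 + 9 \left(-10\right)}{3249} = \left(25 - 90\right) \frac{1}{3249} = \left(-65\right) \frac{1}{3249} = - \frac{65}{3249}$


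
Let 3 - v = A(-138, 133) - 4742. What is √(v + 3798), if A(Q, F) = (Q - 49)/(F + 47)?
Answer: √7689635/30 ≈ 92.434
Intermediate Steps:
A(Q, F) = (-49 + Q)/(47 + F)
v = 854287/180 (v = 3 - ((-49 - 138)/(47 + 133) - 4742) = 3 - (-187/180 - 4742) = 3 - 1*(-853747/180) = 3 + 853747/180 = 854287/180 ≈ 4746.0)
√(v + 3798) = √(854287/180 + 3798) = √(1537927/180) = √7689635/30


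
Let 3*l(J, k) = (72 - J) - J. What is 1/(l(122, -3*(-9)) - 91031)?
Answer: -3/273265 ≈ -1.0978e-5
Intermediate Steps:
l(J, k) = 24 - 2*J/3 (l(J, k) = ((72 - J) - J)/3 = (72 - 2*J)/3 = 24 - 2*J/3)
1/(l(122, -3*(-9)) - 91031) = 1/((24 - 2/3*122) - 91031) = 1/((24 - 244/3) - 91031) = 1/(-172/3 - 91031) = 1/(-273265/3) = -3/273265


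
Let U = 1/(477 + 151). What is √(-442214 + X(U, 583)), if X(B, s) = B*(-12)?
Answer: I*√10900133357/157 ≈ 664.99*I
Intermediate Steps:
U = 1/628 ≈ 0.0015924
X(B, s) = -12*B
√(-442214 + X(U, 583)) = √(-442214 - 12*1/628) = √(-442214 - 3/157) = √(-69427601/157) = I*√10900133357/157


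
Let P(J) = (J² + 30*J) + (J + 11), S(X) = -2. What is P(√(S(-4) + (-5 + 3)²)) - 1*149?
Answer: -136 + 31*√2 ≈ -92.159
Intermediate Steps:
P(J) = 11 + J² + 31*J (P(J) = (J² + 30*J) + (11 + J) = 11 + J² + 31*J)
P(√(S(-4) + (-5 + 3)²)) - 1*149 = (11 + (√(-2 + (-5 + 3)²))² + 31*√(-2 + (-5 + 3)²)) - 1*149 = (11 + (√(-2 + (-2)²))² + 31*√(-2 + (-2)²)) - 149 = (11 + (√(-2 + 4))² + 31*√(-2 + 4)) - 149 = (11 + (√2)² + 31*√2) - 149 = (11 + 2 + 31*√2) - 149 = (13 + 31*√2) - 149 = -136 + 31*√2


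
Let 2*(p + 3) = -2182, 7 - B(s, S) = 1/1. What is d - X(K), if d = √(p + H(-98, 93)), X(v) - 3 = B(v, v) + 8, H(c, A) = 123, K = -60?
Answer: -17 + I*√971 ≈ -17.0 + 31.161*I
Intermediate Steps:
B(s, S) = 6 (B(s, S) = 7 - 1/1 = 7 - 1*1 = 7 - 1 = 6)
p = -1094 (p = -3 + (½)*(-2182) = -3 - 1091 = -1094)
X(v) = 17 (X(v) = 3 + (6 + 8) = 3 + 14 = 17)
d = I*√971 (d = √(-1094 + 123) = √(-971) = I*√971 ≈ 31.161*I)
d - X(K) = I*√971 - 1*17 = I*√971 - 17 = -17 + I*√971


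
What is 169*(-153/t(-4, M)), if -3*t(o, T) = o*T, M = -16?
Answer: 77571/64 ≈ 1212.0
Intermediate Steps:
t(o, T) = -T*o/3 (t(o, T) = -o*T/3 = -T*o/3)
169*(-153/t(-4, M)) = 169*(-153/((-⅓*(-16)*(-4)))) = 169*(-153/(-64/3)) = 169*(-153*(-3/64)) = 169*(459/64) = 77571/64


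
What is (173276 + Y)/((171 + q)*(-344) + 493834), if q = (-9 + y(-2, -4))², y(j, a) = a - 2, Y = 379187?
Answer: 552463/357610 ≈ 1.5449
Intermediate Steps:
y(j, a) = -2 + a
q = 225 (q = (-9 + (-2 - 4))² = (-9 - 6)² = (-15)² = 225)
(173276 + Y)/((171 + q)*(-344) + 493834) = (173276 + 379187)/((171 + 225)*(-344) + 493834) = 552463/(396*(-344) + 493834) = 552463/(-136224 + 493834) = 552463/357610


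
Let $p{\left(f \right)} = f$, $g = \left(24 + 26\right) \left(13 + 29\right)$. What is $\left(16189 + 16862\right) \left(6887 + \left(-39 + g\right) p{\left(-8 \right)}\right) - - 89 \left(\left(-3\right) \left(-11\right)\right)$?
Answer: $-317319714$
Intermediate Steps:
$g = 2100$ ($g = 50 \cdot 42 = 2100$)
$\left(16189 + 16862\right) \left(6887 + \left(-39 + g\right) p{\left(-8 \right)}\right) - - 89 \left(\left(-3\right) \left(-11\right)\right) = \left(16189 + 16862\right) \left(6887 + \left(-39 + 2100\right) \left(-8\right)\right) - - 89 \left(\left(-3\right) \left(-11\right)\right) = 33051 \left(6887 + 2061 \left(-8\right)\right) - \left(-89\right) 33 = 33051 \left(6887 - 16488\right) - -2937 = 33051 \left(-9601\right) + 2937 = -317322651 + 2937 = -317319714$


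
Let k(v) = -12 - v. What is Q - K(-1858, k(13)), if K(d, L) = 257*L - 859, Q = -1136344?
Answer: -1129060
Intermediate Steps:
K(d, L) = -859 + 257*L
Q - K(-1858, k(13)) = -1136344 - (-859 + 257*(-12 - 1*13)) = -1136344 - (-859 + 257*(-12 - 13)) = -1136344 - (-859 + 257*(-25)) = -1136344 - (-859 - 6425) = -1136344 - 1*(-7284) = -1136344 + 7284 = -1129060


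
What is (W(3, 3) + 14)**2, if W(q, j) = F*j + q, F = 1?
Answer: 400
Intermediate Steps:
W(q, j) = j + q (W(q, j) = 1*j + q = j + q)
(W(3, 3) + 14)**2 = ((3 + 3) + 14)**2 = (6 + 14)**2 = 20**2 = 400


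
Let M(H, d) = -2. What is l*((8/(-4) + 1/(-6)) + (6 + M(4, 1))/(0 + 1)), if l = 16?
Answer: 88/3 ≈ 29.333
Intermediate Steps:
l*((8/(-4) + 1/(-6)) + (6 + M(4, 1))/(0 + 1)) = 16*((8/(-4) + 1/(-6)) + (6 - 2)/(0 + 1)) = 16*((8*(-1/4) + 1*(-1/6)) + 4/1) = 16*((-2 - 1/6) + 4*1) = 16*(-13/6 + 4) = 16*(11/6) = 88/3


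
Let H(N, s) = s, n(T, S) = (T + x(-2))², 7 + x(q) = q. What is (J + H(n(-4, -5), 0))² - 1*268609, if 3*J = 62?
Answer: -2413637/9 ≈ -2.6818e+5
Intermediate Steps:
J = 62/3 (J = (⅓)*62 = 62/3 ≈ 20.667)
x(q) = -7 + q
n(T, S) = (-9 + T)² (n(T, S) = (T + (-7 - 2))² = (T - 9)² = (-9 + T)²)
(J + H(n(-4, -5), 0))² - 1*268609 = (62/3 + 0)² - 1*268609 = (62/3)² - 268609 = 3844/9 - 268609 = -2413637/9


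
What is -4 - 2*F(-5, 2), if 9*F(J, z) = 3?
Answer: -14/3 ≈ -4.6667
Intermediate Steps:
F(J, z) = 1/3 (F(J, z) = (1/9)*3 = 1/3)
-4 - 2*F(-5, 2) = -4 - 2*1/3 = -4 - 2/3 = -14/3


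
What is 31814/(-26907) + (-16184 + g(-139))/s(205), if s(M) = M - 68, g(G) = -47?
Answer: -441086035/3686259 ≈ -119.66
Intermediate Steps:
s(M) = -68 + M
31814/(-26907) + (-16184 + g(-139))/s(205) = 31814/(-26907) + (-16184 - 47)/(-68 + 205) = 31814*(-1/26907) - 16231/137 = -31814/26907 - 16231*1/137 = -31814/26907 - 16231/137 = -441086035/3686259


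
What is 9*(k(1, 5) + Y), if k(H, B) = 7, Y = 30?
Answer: 333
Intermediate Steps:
9*(k(1, 5) + Y) = 9*(7 + 30) = 9*37 = 333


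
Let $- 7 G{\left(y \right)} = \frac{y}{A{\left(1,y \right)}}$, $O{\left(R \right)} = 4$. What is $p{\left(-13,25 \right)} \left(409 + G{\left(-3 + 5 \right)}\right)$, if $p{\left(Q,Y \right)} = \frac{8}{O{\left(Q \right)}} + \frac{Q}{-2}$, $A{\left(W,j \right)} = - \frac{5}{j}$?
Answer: $\frac{243423}{70} \approx 3477.5$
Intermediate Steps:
$G{\left(y \right)} = \frac{y^{2}}{35}$ ($G{\left(y \right)} = - \frac{y \frac{1}{\left(-5\right) \frac{1}{y}}}{7} = - \frac{y \left(- \frac{y}{5}\right)}{7} = - \frac{\left(- \frac{1}{5}\right) y^{2}}{7} = \frac{y^{2}}{35}$)
$p{\left(Q,Y \right)} = 2 - \frac{Q}{2}$ ($p{\left(Q,Y \right)} = \frac{8}{4} + \frac{Q}{-2} = 8 \cdot \frac{1}{4} + Q \left(- \frac{1}{2}\right) = 2 - \frac{Q}{2}$)
$p{\left(-13,25 \right)} \left(409 + G{\left(-3 + 5 \right)}\right) = \left(2 - - \frac{13}{2}\right) \left(409 + \frac{\left(-3 + 5\right)^{2}}{35}\right) = \left(2 + \frac{13}{2}\right) \left(409 + \frac{2^{2}}{35}\right) = \frac{17 \left(409 + \frac{1}{35} \cdot 4\right)}{2} = \frac{17 \left(409 + \frac{4}{35}\right)}{2} = \frac{17}{2} \cdot \frac{14319}{35} = \frac{243423}{70}$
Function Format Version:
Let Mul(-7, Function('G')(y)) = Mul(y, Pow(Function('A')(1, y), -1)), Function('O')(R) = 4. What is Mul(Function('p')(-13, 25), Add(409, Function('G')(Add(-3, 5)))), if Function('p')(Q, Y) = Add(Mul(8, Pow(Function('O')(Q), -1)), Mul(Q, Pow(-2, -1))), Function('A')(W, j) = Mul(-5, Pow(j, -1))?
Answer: Rational(243423, 70) ≈ 3477.5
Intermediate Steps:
Function('G')(y) = Mul(Rational(1, 35), Pow(y, 2)) (Function('G')(y) = Mul(Rational(-1, 7), Mul(y, Pow(Mul(-5, Pow(y, -1)), -1))) = Mul(Rational(-1, 7), Mul(y, Mul(Rational(-1, 5), y))) = Mul(Rational(-1, 7), Mul(Rational(-1, 5), Pow(y, 2))) = Mul(Rational(1, 35), Pow(y, 2)))
Function('p')(Q, Y) = Add(2, Mul(Rational(-1, 2), Q)) (Function('p')(Q, Y) = Add(Mul(8, Pow(4, -1)), Mul(Q, Pow(-2, -1))) = Add(Mul(8, Rational(1, 4)), Mul(Q, Rational(-1, 2))) = Add(2, Mul(Rational(-1, 2), Q)))
Mul(Function('p')(-13, 25), Add(409, Function('G')(Add(-3, 5)))) = Mul(Add(2, Mul(Rational(-1, 2), -13)), Add(409, Mul(Rational(1, 35), Pow(Add(-3, 5), 2)))) = Mul(Add(2, Rational(13, 2)), Add(409, Mul(Rational(1, 35), Pow(2, 2)))) = Mul(Rational(17, 2), Add(409, Mul(Rational(1, 35), 4))) = Mul(Rational(17, 2), Add(409, Rational(4, 35))) = Mul(Rational(17, 2), Rational(14319, 35)) = Rational(243423, 70)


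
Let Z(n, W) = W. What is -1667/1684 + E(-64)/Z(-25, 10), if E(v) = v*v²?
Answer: -220733583/8420 ≈ -26215.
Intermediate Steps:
E(v) = v³
-1667/1684 + E(-64)/Z(-25, 10) = -1667/1684 + (-64)³/10 = -1667*1/1684 - 262144*⅒ = -1667/1684 - 131072/5 = -220733583/8420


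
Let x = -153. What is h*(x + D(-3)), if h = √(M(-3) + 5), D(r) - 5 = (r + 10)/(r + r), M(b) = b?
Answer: -895*√2/6 ≈ -210.95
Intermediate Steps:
D(r) = 5 + (10 + r)/(2*r) (D(r) = 5 + (r + 10)/(r + r) = 5 + (10 + r)/((2*r)) = 5 + (10 + r)*(1/(2*r)) = 5 + (10 + r)/(2*r))
h = √2 (h = √(-3 + 5) = √2 ≈ 1.4142)
h*(x + D(-3)) = √2*(-153 + (11/2 + 5/(-3))) = √2*(-153 + (11/2 + 5*(-⅓))) = √2*(-153 + (11/2 - 5/3)) = √2*(-153 + 23/6) = √2*(-895/6) = -895*√2/6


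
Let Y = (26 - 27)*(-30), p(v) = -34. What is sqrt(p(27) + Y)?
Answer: 2*I ≈ 2.0*I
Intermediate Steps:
Y = 30 (Y = -1*(-30) = 30)
sqrt(p(27) + Y) = sqrt(-34 + 30) = sqrt(-4) = 2*I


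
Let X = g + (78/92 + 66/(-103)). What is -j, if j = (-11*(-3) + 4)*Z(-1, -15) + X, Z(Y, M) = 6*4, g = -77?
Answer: -3843499/4738 ≈ -811.21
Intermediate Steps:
Z(Y, M) = 24
X = -363845/4738 (X = -77 + (78/92 + 66/(-103)) = -77 + (78*(1/92) + 66*(-1/103)) = -77 + (39/46 - 66/103) = -77 + 981/4738 = -363845/4738 ≈ -76.793)
j = 3843499/4738 (j = (-11*(-3) + 4)*24 - 363845/4738 = (33 + 4)*24 - 363845/4738 = 37*24 - 363845/4738 = 888 - 363845/4738 = 3843499/4738 ≈ 811.21)
-j = -1*3843499/4738 = -3843499/4738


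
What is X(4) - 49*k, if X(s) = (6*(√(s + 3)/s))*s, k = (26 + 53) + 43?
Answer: -5978 + 6*√7 ≈ -5962.1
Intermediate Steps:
k = 122 (k = 79 + 43 = 122)
X(s) = 6*√(3 + s) (X(s) = (6*(√(3 + s)/s))*s = (6*√(3 + s)/s)*s = 6*√(3 + s))
X(4) - 49*k = 6*√(3 + 4) - 49*122 = 6*√7 - 5978 = -5978 + 6*√7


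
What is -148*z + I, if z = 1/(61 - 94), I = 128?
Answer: 4372/33 ≈ 132.48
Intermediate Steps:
z = -1/33 (z = 1/(-33) = -1/33 ≈ -0.030303)
-148*z + I = -148*(-1/33) + 128 = 148/33 + 128 = 4372/33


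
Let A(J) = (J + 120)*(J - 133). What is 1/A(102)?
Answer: -1/6882 ≈ -0.00014531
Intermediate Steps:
A(J) = (-133 + J)*(120 + J) (A(J) = (120 + J)*(-133 + J) = (-133 + J)*(120 + J))
1/A(102) = 1/(-15960 + 102**2 - 13*102) = 1/(-15960 + 10404 - 1326) = 1/(-6882) = -1/6882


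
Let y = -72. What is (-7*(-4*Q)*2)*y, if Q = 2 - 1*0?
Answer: -8064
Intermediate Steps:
Q = 2 (Q = 2 + 0 = 2)
(-7*(-4*Q)*2)*y = -7*(-4*2)*2*(-72) = -(-56)*2*(-72) = -7*(-16)*(-72) = 112*(-72) = -8064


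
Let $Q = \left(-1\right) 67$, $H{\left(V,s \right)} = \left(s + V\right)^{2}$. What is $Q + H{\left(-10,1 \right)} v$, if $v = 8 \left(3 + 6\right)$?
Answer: $5765$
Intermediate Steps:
$H{\left(V,s \right)} = \left(V + s\right)^{2}$
$Q = -67$
$v = 72$ ($v = 8 \cdot 9 = 72$)
$Q + H{\left(-10,1 \right)} v = -67 + \left(-10 + 1\right)^{2} \cdot 72 = -67 + \left(-9\right)^{2} \cdot 72 = -67 + 81 \cdot 72 = -67 + 5832 = 5765$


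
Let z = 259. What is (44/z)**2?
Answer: 1936/67081 ≈ 0.028861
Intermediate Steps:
(44/z)**2 = (44/259)**2 = 1936/67081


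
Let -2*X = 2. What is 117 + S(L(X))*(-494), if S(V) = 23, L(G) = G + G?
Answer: -11245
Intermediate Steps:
X = -1 (X = -½*2 = -1)
L(G) = 2*G
117 + S(L(X))*(-494) = 117 + 23*(-494) = 117 - 11362 = -11245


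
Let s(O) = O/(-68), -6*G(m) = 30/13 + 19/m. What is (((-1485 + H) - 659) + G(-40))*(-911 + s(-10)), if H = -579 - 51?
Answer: 89354164059/35360 ≈ 2.5270e+6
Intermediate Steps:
G(m) = -5/13 - 19/(6*m) (G(m) = -(30/13 + 19/m)/6 = -5/13 - 19/(6*m))
H = -630
s(O) = -O/68 (s(O) = O*(-1/68) = -O/68)
(((-1485 + H) - 659) + G(-40))*(-911 + s(-10)) = (((-1485 - 630) - 659) + (1/78)*(-247 - 30*(-40))/(-40))*(-911 - 1/68*(-10)) = ((-2115 - 659) + (1/78)*(-1/40)*(-247 + 1200))*(-911 + 5/34) = (-2774 + (1/78)*(-1/40)*953)*(-30969/34) = (-2774 - 953/3120)*(-30969/34) = -8655833/3120*(-30969/34) = 89354164059/35360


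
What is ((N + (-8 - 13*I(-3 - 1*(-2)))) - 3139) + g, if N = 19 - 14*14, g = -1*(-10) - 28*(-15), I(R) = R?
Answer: -2881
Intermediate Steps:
g = 430 (g = 10 + 420 = 430)
N = -177 (N = 19 - 196 = -177)
((N + (-8 - 13*I(-3 - 1*(-2)))) - 3139) + g = ((-177 + (-8 - 13*(-3 - 1*(-2)))) - 3139) + 430 = ((-177 + (-8 - 13*(-3 + 2))) - 3139) + 430 = ((-177 + (-8 - 13*(-1))) - 3139) + 430 = ((-177 + (-8 + 13)) - 3139) + 430 = ((-177 + 5) - 3139) + 430 = (-172 - 3139) + 430 = -3311 + 430 = -2881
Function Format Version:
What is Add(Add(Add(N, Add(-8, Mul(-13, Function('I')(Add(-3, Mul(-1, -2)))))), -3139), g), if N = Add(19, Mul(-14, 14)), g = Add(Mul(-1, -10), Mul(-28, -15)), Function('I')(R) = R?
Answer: -2881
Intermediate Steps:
g = 430 (g = Add(10, 420) = 430)
N = -177 (N = Add(19, -196) = -177)
Add(Add(Add(N, Add(-8, Mul(-13, Function('I')(Add(-3, Mul(-1, -2)))))), -3139), g) = Add(Add(Add(-177, Add(-8, Mul(-13, Add(-3, Mul(-1, -2))))), -3139), 430) = Add(Add(Add(-177, Add(-8, Mul(-13, Add(-3, 2)))), -3139), 430) = Add(Add(Add(-177, Add(-8, Mul(-13, -1))), -3139), 430) = Add(Add(Add(-177, Add(-8, 13)), -3139), 430) = Add(Add(Add(-177, 5), -3139), 430) = Add(Add(-172, -3139), 430) = Add(-3311, 430) = -2881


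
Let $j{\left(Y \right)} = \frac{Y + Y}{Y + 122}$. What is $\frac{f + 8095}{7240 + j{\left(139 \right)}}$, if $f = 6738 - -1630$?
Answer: $\frac{4296843}{1889918} \approx 2.2736$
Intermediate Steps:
$j{\left(Y \right)} = \frac{2 Y}{122 + Y}$
$f = 8368$ ($f = 6738 + 1630 = 8368$)
$\frac{f + 8095}{7240 + j{\left(139 \right)}} = \frac{8368 + 8095}{7240 + 2 \cdot 139 \frac{1}{122 + 139}} = \frac{16463}{7240 + 2 \cdot 139 \cdot \frac{1}{261}} = \frac{16463}{7240 + \frac{278}{261}} = \frac{16463}{\frac{1889918}{261}} = 16463 \cdot \frac{261}{1889918} = \frac{4296843}{1889918}$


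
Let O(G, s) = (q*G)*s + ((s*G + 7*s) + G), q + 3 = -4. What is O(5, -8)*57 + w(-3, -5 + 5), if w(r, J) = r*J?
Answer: 10773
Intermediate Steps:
q = -7 (q = -3 - 4 = -7)
O(G, s) = G + 7*s - 6*G*s (O(G, s) = (-7*G)*s + ((s*G + 7*s) + G) = -7*G*s + ((G*s + 7*s) + G) = -7*G*s + ((7*s + G*s) + G) = -7*G*s + (G + 7*s + G*s) = G + 7*s - 6*G*s)
w(r, J) = J*r
O(5, -8)*57 + w(-3, -5 + 5) = (5 + 7*(-8) - 6*5*(-8))*57 + (-5 + 5)*(-3) = (5 - 56 + 240)*57 + 0*(-3) = 189*57 + 0 = 10773 + 0 = 10773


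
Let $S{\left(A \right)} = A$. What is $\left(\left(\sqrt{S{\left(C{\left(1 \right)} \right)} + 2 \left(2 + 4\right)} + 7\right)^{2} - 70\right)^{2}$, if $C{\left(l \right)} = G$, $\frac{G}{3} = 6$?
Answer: $5961 + 252 \sqrt{30} \approx 7341.3$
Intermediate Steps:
$G = 18$ ($G = 3 \cdot 6 = 18$)
$C{\left(l \right)} = 18$
$\left(\left(\sqrt{S{\left(C{\left(1 \right)} \right)} + 2 \left(2 + 4\right)} + 7\right)^{2} - 70\right)^{2} = \left(\left(\sqrt{18 + 2 \left(2 + 4\right)} + 7\right)^{2} - 70\right)^{2} = \left(\left(\sqrt{18 + 2 \cdot 6} + 7\right)^{2} - 70\right)^{2} = \left(\left(\sqrt{18 + 12} + 7\right)^{2} - 70\right)^{2} = \left(\left(\sqrt{30} + 7\right)^{2} - 70\right)^{2} = \left(\left(7 + \sqrt{30}\right)^{2} - 70\right)^{2} = \left(-70 + \left(7 + \sqrt{30}\right)^{2}\right)^{2}$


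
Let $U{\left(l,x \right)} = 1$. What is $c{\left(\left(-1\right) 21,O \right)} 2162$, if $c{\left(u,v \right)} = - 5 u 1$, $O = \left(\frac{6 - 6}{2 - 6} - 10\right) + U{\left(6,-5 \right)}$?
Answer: $227010$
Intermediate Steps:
$O = -9$ ($O = \left(\frac{6 - 6}{2 - 6} - 10\right) + 1 = \left(\frac{0}{-4} - 10\right) + 1 = \left(0 \left(- \frac{1}{4}\right) - 10\right) + 1 = \left(0 - 10\right) + 1 = -10 + 1 = -9$)
$c{\left(u,v \right)} = - 5 u$
$c{\left(\left(-1\right) 21,O \right)} 2162 = - 5 \left(\left(-1\right) 21\right) 2162 = \left(-5\right) \left(-21\right) 2162 = 105 \cdot 2162 = 227010$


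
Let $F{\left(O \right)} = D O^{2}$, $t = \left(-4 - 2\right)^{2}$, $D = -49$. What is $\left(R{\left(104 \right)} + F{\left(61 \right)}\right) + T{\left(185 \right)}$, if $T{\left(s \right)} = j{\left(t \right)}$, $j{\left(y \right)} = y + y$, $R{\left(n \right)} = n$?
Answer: $-182153$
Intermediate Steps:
$t = 36$ ($t = \left(-6\right)^{2} = 36$)
$j{\left(y \right)} = 2 y$
$T{\left(s \right)} = 72$ ($T{\left(s \right)} = 2 \cdot 36 = 72$)
$F{\left(O \right)} = - 49 O^{2}$
$\left(R{\left(104 \right)} + F{\left(61 \right)}\right) + T{\left(185 \right)} = \left(104 - 49 \cdot 61^{2}\right) + 72 = \left(104 - 182329\right) + 72 = -182225 + 72 = -182153$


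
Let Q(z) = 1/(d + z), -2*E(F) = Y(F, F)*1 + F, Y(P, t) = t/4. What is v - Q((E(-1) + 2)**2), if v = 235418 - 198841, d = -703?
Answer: 1629541991/44551 ≈ 36577.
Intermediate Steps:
Y(P, t) = t/4 (Y(P, t) = t*(1/4) = t/4)
E(F) = -5*F/8 (E(F) = -((F/4)*1 + F)/2 = -(F/4 + F)/2 = -5*F/8)
v = 36577
Q(z) = 1/(-703 + z)
v - Q((E(-1) + 2)**2) = 36577 - 1/(-703 + (-5/8*(-1) + 2)**2) = 36577 - 1/(-703 + (5/8 + 2)**2) = 36577 - 1/(-703 + (21/8)**2) = 36577 - 1/(-703 + 441/64) = 36577 - 1/(-44551/64) = 36577 - 1*(-64/44551) = 36577 + 64/44551 = 1629541991/44551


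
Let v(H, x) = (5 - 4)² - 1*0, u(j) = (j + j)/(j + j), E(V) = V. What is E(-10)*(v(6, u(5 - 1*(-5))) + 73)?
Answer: -740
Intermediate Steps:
u(j) = 1 (u(j) = (2*j)/((2*j)) = (2*j)*(1/(2*j)) = 1)
v(H, x) = 1 (v(H, x) = 1² + 0 = 1 + 0 = 1)
E(-10)*(v(6, u(5 - 1*(-5))) + 73) = -10*(1 + 73) = -10*74 = -740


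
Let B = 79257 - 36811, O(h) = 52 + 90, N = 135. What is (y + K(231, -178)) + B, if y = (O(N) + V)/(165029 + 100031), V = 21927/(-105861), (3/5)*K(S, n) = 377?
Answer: 241728997759079/5611903332 ≈ 43074.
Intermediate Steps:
K(S, n) = 1885/3 (K(S, n) = (5/3)*377 = 1885/3)
O(h) = 142
B = 42446
V = -7309/35287 (V = 21927*(-1/105861) = -7309/35287 ≈ -0.20713)
y = 1000689/1870634444 (y = (142 - 7309/35287)/(165029 + 100031) = (5003445/35287)/265060 = (5003445/35287)*(1/265060) = 1000689/1870634444 ≈ 0.00053495)
(y + K(231, -178)) + B = (1000689/1870634444 + 1885/3) + 42446 = 3526148929007/5611903332 + 42446 = 241728997759079/5611903332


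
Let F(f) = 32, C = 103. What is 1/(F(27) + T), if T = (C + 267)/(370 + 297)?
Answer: 667/21714 ≈ 0.030718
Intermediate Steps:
T = 370/667 (T = (103 + 267)/(370 + 297) = 370/667 ≈ 0.55472)
1/(F(27) + T) = 1/(32 + 370/667) = 1/(21714/667) = 667/21714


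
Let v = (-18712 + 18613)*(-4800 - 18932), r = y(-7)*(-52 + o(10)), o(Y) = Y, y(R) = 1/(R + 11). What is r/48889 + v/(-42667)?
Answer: -229727178111/4171893926 ≈ -55.065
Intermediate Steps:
y(R) = 1/(11 + R)
r = -21/2 (r = (-52 + 10)/(11 - 7) = -42/4 = (1/4)*(-42) = -21/2 ≈ -10.500)
v = 2349468 (v = -99*(-23732) = 2349468)
r/48889 + v/(-42667) = -21/2/48889 + 2349468/(-42667) = -21/2*1/48889 + 2349468*(-1/42667) = -21/97778 - 2349468/42667 = -229727178111/4171893926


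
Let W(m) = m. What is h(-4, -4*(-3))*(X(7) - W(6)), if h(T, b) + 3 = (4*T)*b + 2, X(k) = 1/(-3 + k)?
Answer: 4439/4 ≈ 1109.8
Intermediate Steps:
h(T, b) = -1 + 4*T*b (h(T, b) = -3 + ((4*T)*b + 2) = -3 + (4*T*b + 2) = -3 + (2 + 4*T*b) = -1 + 4*T*b)
h(-4, -4*(-3))*(X(7) - W(6)) = (-1 + 4*(-4)*(-4*(-3)))*(1/(-3 + 7) - 1*6) = (-1 + 4*(-4)*12)*(1/4 - 6) = (-1 - 192)*(1/4 - 6) = -193*(-23/4) = 4439/4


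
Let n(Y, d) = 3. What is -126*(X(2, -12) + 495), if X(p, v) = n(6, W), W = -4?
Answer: -62748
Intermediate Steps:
X(p, v) = 3
-126*(X(2, -12) + 495) = -126*(3 + 495) = -126*498 = -62748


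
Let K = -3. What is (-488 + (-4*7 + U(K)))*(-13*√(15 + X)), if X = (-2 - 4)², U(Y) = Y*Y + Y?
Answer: 6630*√51 ≈ 47348.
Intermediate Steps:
U(Y) = Y + Y² (U(Y) = Y² + Y = Y + Y²)
X = 36 (X = (-6)² = 36)
(-488 + (-4*7 + U(K)))*(-13*√(15 + X)) = (-488 + (-4*7 - 3*(1 - 3)))*(-13*√(15 + 36)) = (-488 + (-28 - 3*(-2)))*(-13*√51) = (-488 + (-28 + 6))*(-13*√51) = (-488 - 22)*(-13*√51) = -(-6630)*√51 = 6630*√51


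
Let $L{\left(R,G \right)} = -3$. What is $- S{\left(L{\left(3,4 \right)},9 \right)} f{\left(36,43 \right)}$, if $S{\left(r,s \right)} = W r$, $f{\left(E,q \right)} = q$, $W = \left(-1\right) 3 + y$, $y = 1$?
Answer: $-258$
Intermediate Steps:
$W = -2$ ($W = \left(-1\right) 3 + 1 = -3 + 1 = -2$)
$S{\left(r,s \right)} = - 2 r$
$- S{\left(L{\left(3,4 \right)},9 \right)} f{\left(36,43 \right)} = - \left(-2\right) \left(-3\right) 43 = - 6 \cdot 43 = \left(-1\right) 258 = -258$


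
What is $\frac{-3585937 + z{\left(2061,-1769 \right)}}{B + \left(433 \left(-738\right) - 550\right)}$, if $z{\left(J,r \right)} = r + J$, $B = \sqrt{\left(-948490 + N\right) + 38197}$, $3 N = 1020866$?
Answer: $\frac{491905417320}{43914488923} + \frac{8707995 i \sqrt{17751}}{43914488923} \approx 11.201 + 0.026419 i$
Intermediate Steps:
$N = \frac{1020866}{3}$ ($N = \frac{1}{3} \cdot 1020866 = \frac{1020866}{3} \approx 3.4029 \cdot 10^{5}$)
$B = \frac{17 i \sqrt{17751}}{3}$ ($B = \sqrt{\left(-948490 + \frac{1020866}{3}\right) + 38197} = \sqrt{- \frac{1824604}{3} + 38197} = \sqrt{- \frac{1710013}{3}} = \frac{17 i \sqrt{17751}}{3} \approx 754.99 i$)
$z{\left(J,r \right)} = J + r$
$\frac{-3585937 + z{\left(2061,-1769 \right)}}{B + \left(433 \left(-738\right) - 550\right)} = \frac{-3585937 + \left(2061 - 1769\right)}{\frac{17 i \sqrt{17751}}{3} + \left(433 \left(-738\right) - 550\right)} = \frac{-3585937 + 292}{\frac{17 i \sqrt{17751}}{3} - 320104} = - \frac{3585645}{\frac{17 i \sqrt{17751}}{3} - 320104} = - \frac{3585645}{-320104 + \frac{17 i \sqrt{17751}}{3}}$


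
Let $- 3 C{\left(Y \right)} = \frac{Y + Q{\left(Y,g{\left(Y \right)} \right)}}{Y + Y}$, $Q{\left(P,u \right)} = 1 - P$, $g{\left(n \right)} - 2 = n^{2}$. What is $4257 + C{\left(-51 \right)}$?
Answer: $\frac{1302643}{306} \approx 4257.0$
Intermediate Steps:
$g{\left(n \right)} = 2 + n^{2}$
$C{\left(Y \right)} = - \frac{1}{6 Y}$ ($C{\left(Y \right)} = - \frac{\left(Y - \left(-1 + Y\right)\right) \frac{1}{Y + Y}}{3} = - \frac{1 \frac{1}{2 Y}}{3} = - \frac{\frac{1}{2} \frac{1}{Y}}{3} = - \frac{1}{6 Y}$)
$4257 + C{\left(-51 \right)} = 4257 - \frac{1}{6 \left(-51\right)} = 4257 - - \frac{1}{306} = 4257 + \frac{1}{306} = \frac{1302643}{306}$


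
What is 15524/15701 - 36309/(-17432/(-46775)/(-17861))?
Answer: 476278709808538843/273699832 ≈ 1.7401e+9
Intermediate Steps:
15524/15701 - 36309/(-17432/(-46775)/(-17861)) = 15524*(1/15701) - 36309/(-17432*(-1/46775)*(-1/17861)) = 15524/15701 - 36309/((17432/46775)*(-1/17861)) = 15524/15701 - 36309/(-17432/835448275) = 15524/15701 - 36309*(-835448275/17432) = 15524/15701 + 30334291416975/17432 = 476278709808538843/273699832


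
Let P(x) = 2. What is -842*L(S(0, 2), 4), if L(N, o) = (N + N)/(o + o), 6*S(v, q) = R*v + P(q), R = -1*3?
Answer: -421/6 ≈ -70.167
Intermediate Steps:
R = -3
S(v, q) = ⅓ - v/2 (S(v, q) = (-3*v + 2)/6 = (2 - 3*v)/6 = ⅓ - v/2)
L(N, o) = N/o (L(N, o) = (2*N)/((2*o)) = (2*N)*(1/(2*o)) = N/o)
-842*L(S(0, 2), 4) = -842*(⅓ - ½*0)/4 = -842*(⅓ + 0)/4 = -842/(3*4) = -842*1/12 = -421/6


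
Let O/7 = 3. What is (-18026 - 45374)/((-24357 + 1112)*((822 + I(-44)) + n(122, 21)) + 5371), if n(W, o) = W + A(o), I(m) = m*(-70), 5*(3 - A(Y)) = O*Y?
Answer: 12680/18310407 ≈ 0.00069250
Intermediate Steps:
O = 21 (O = 7*3 = 21)
A(Y) = 3 - 21*Y/5
I(m) = -70*m
n(W, o) = 3 + W - 21*o/5 (n(W, o) = W + (3 - 21*o/5) = 3 + W - 21*o/5)
(-18026 - 45374)/((-24357 + 1112)*((822 + I(-44)) + n(122, 21)) + 5371) = (-18026 - 45374)/((-24357 + 1112)*((822 - 70*(-44)) + (3 + 122 - 21/5*21)) + 5371) = -63400/(-23245*((822 + 3080) + (3 + 122 - 441/5)) + 5371) = -63400/(-23245*(3902 + 184/5) + 5371) = -63400/(-23245*19694/5 + 5371) = -63400/(-91557406 + 5371) = -63400/(-91552035) = -63400*(-1/91552035) = 12680/18310407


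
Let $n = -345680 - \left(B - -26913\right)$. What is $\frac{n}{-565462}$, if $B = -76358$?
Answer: $\frac{296235}{565462} \approx 0.52388$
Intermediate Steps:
$n = -296235$ ($n = -345680 - \left(-76358 - -26913\right) = -345680 - \left(-76358 + 26913\right) = -345680 - -49445 = -345680 + 49445 = -296235$)
$\frac{n}{-565462} = - \frac{296235}{-565462} = \left(-296235\right) \left(- \frac{1}{565462}\right) = \frac{296235}{565462}$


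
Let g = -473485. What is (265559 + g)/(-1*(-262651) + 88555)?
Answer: -103963/175603 ≈ -0.59203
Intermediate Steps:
(265559 + g)/(-1*(-262651) + 88555) = (265559 - 473485)/(-1*(-262651) + 88555) = -207926/(262651 + 88555) = -207926/351206 = -207926*1/351206 = -103963/175603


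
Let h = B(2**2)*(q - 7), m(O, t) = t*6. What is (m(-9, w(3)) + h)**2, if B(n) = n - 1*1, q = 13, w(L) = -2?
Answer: 36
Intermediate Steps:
m(O, t) = 6*t
B(n) = -1 + n (B(n) = n - 1 = -1 + n)
h = 18 (h = (-1 + 2**2)*(13 - 7) = (-1 + 4)*6 = 3*6 = 18)
(m(-9, w(3)) + h)**2 = (6*(-2) + 18)**2 = (-12 + 18)**2 = 6**2 = 36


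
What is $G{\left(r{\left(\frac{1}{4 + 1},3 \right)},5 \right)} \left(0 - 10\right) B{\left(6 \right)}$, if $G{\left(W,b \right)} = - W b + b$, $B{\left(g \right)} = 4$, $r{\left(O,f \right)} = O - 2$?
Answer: $-560$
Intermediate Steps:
$r{\left(O,f \right)} = -2 + O$ ($r{\left(O,f \right)} = O - 2 = -2 + O$)
$G{\left(W,b \right)} = b - W b$ ($G{\left(W,b \right)} = - W b + b = b - W b$)
$G{\left(r{\left(\frac{1}{4 + 1},3 \right)},5 \right)} \left(0 - 10\right) B{\left(6 \right)} = 5 \left(1 - \left(-2 + \frac{1}{4 + 1}\right)\right) \left(0 - 10\right) 4 = 5 \left(1 - \left(-2 + \frac{1}{5}\right)\right) \left(0 - 10\right) 4 = 5 \left(1 - \left(-2 + \frac{1}{5}\right)\right) \left(-10\right) 4 = 5 \left(1 - - \frac{9}{5}\right) \left(-10\right) 4 = 5 \left(1 + \frac{9}{5}\right) \left(-10\right) 4 = 5 \cdot \frac{14}{5} \left(-10\right) 4 = 14 \left(-10\right) 4 = \left(-140\right) 4 = -560$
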